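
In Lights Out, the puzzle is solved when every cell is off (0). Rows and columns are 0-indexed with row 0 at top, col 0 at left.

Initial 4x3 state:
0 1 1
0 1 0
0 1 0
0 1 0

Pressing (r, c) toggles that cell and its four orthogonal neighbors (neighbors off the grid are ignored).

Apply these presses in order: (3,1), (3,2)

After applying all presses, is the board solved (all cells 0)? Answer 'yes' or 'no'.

Answer: no

Derivation:
After press 1 at (3,1):
0 1 1
0 1 0
0 0 0
1 0 1

After press 2 at (3,2):
0 1 1
0 1 0
0 0 1
1 1 0

Lights still on: 6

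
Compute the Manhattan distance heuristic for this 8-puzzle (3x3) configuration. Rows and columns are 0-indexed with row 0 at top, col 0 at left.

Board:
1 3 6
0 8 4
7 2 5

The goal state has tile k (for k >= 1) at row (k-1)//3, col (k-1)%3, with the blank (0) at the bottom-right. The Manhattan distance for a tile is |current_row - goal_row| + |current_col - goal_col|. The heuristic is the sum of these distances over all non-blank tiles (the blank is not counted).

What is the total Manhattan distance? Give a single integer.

Tile 1: (0,0)->(0,0) = 0
Tile 3: (0,1)->(0,2) = 1
Tile 6: (0,2)->(1,2) = 1
Tile 8: (1,1)->(2,1) = 1
Tile 4: (1,2)->(1,0) = 2
Tile 7: (2,0)->(2,0) = 0
Tile 2: (2,1)->(0,1) = 2
Tile 5: (2,2)->(1,1) = 2
Sum: 0 + 1 + 1 + 1 + 2 + 0 + 2 + 2 = 9

Answer: 9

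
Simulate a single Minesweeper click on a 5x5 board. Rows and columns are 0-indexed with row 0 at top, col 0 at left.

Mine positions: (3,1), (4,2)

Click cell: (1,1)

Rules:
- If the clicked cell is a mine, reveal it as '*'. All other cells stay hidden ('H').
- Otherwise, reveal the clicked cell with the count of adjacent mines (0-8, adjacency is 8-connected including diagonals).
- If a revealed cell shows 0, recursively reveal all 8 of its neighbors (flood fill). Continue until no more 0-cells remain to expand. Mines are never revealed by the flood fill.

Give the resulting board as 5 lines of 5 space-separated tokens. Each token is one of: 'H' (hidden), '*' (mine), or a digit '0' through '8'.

0 0 0 0 0
0 0 0 0 0
1 1 1 0 0
H H 2 1 0
H H H 1 0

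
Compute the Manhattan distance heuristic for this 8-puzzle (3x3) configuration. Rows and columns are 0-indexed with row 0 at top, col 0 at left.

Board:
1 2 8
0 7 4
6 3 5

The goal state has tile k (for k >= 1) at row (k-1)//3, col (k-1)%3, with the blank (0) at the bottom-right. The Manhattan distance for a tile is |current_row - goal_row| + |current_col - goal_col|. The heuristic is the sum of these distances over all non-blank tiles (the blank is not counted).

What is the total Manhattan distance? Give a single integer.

Tile 1: at (0,0), goal (0,0), distance |0-0|+|0-0| = 0
Tile 2: at (0,1), goal (0,1), distance |0-0|+|1-1| = 0
Tile 8: at (0,2), goal (2,1), distance |0-2|+|2-1| = 3
Tile 7: at (1,1), goal (2,0), distance |1-2|+|1-0| = 2
Tile 4: at (1,2), goal (1,0), distance |1-1|+|2-0| = 2
Tile 6: at (2,0), goal (1,2), distance |2-1|+|0-2| = 3
Tile 3: at (2,1), goal (0,2), distance |2-0|+|1-2| = 3
Tile 5: at (2,2), goal (1,1), distance |2-1|+|2-1| = 2
Sum: 0 + 0 + 3 + 2 + 2 + 3 + 3 + 2 = 15

Answer: 15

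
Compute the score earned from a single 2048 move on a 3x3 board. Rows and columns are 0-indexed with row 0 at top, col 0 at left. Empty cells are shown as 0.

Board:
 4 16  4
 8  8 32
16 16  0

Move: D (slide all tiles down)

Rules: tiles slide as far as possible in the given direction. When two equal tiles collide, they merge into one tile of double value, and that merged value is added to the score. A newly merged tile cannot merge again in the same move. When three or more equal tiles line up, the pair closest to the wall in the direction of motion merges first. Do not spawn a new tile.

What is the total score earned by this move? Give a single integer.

Answer: 0

Derivation:
Slide down:
col 0: [4, 8, 16] -> [4, 8, 16]  score +0 (running 0)
col 1: [16, 8, 16] -> [16, 8, 16]  score +0 (running 0)
col 2: [4, 32, 0] -> [0, 4, 32]  score +0 (running 0)
Board after move:
 4 16  0
 8  8  4
16 16 32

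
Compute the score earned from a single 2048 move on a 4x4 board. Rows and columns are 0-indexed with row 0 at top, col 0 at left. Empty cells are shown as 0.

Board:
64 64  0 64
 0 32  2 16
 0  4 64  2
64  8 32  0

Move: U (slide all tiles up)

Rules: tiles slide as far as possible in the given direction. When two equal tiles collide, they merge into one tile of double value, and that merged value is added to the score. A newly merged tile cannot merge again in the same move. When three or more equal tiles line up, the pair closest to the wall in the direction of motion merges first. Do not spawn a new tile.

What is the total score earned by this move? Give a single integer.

Slide up:
col 0: [64, 0, 0, 64] -> [128, 0, 0, 0]  score +128 (running 128)
col 1: [64, 32, 4, 8] -> [64, 32, 4, 8]  score +0 (running 128)
col 2: [0, 2, 64, 32] -> [2, 64, 32, 0]  score +0 (running 128)
col 3: [64, 16, 2, 0] -> [64, 16, 2, 0]  score +0 (running 128)
Board after move:
128  64   2  64
  0  32  64  16
  0   4  32   2
  0   8   0   0

Answer: 128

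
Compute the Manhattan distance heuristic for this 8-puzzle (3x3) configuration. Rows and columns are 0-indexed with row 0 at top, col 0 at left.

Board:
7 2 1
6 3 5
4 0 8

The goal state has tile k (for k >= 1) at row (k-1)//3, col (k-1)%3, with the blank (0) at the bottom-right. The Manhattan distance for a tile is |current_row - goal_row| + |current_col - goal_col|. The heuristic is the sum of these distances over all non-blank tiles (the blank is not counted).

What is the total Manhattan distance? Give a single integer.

Answer: 11

Derivation:
Tile 7: at (0,0), goal (2,0), distance |0-2|+|0-0| = 2
Tile 2: at (0,1), goal (0,1), distance |0-0|+|1-1| = 0
Tile 1: at (0,2), goal (0,0), distance |0-0|+|2-0| = 2
Tile 6: at (1,0), goal (1,2), distance |1-1|+|0-2| = 2
Tile 3: at (1,1), goal (0,2), distance |1-0|+|1-2| = 2
Tile 5: at (1,2), goal (1,1), distance |1-1|+|2-1| = 1
Tile 4: at (2,0), goal (1,0), distance |2-1|+|0-0| = 1
Tile 8: at (2,2), goal (2,1), distance |2-2|+|2-1| = 1
Sum: 2 + 0 + 2 + 2 + 2 + 1 + 1 + 1 = 11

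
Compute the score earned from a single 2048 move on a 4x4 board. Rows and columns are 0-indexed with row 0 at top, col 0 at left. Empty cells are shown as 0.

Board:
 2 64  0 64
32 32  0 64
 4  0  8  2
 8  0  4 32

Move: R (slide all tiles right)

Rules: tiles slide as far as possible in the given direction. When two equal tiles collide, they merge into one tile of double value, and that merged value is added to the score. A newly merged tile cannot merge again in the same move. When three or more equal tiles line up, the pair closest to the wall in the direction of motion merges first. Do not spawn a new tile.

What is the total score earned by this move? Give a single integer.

Answer: 192

Derivation:
Slide right:
row 0: [2, 64, 0, 64] -> [0, 0, 2, 128]  score +128 (running 128)
row 1: [32, 32, 0, 64] -> [0, 0, 64, 64]  score +64 (running 192)
row 2: [4, 0, 8, 2] -> [0, 4, 8, 2]  score +0 (running 192)
row 3: [8, 0, 4, 32] -> [0, 8, 4, 32]  score +0 (running 192)
Board after move:
  0   0   2 128
  0   0  64  64
  0   4   8   2
  0   8   4  32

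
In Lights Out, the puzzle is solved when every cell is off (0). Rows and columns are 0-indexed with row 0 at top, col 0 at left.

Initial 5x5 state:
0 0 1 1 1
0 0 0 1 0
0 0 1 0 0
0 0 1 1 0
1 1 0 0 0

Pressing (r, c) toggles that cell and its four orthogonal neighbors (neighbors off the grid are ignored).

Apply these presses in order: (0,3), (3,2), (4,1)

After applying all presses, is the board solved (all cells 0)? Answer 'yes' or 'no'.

After press 1 at (0,3):
0 0 0 0 0
0 0 0 0 0
0 0 1 0 0
0 0 1 1 0
1 1 0 0 0

After press 2 at (3,2):
0 0 0 0 0
0 0 0 0 0
0 0 0 0 0
0 1 0 0 0
1 1 1 0 0

After press 3 at (4,1):
0 0 0 0 0
0 0 0 0 0
0 0 0 0 0
0 0 0 0 0
0 0 0 0 0

Lights still on: 0

Answer: yes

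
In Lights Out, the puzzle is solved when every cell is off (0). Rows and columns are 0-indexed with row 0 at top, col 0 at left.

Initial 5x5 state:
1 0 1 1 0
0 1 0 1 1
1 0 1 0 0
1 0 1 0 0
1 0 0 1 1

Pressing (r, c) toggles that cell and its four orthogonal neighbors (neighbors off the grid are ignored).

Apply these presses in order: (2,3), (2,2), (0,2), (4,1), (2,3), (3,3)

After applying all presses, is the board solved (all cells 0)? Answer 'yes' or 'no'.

Answer: no

Derivation:
After press 1 at (2,3):
1 0 1 1 0
0 1 0 0 1
1 0 0 1 1
1 0 1 1 0
1 0 0 1 1

After press 2 at (2,2):
1 0 1 1 0
0 1 1 0 1
1 1 1 0 1
1 0 0 1 0
1 0 0 1 1

After press 3 at (0,2):
1 1 0 0 0
0 1 0 0 1
1 1 1 0 1
1 0 0 1 0
1 0 0 1 1

After press 4 at (4,1):
1 1 0 0 0
0 1 0 0 1
1 1 1 0 1
1 1 0 1 0
0 1 1 1 1

After press 5 at (2,3):
1 1 0 0 0
0 1 0 1 1
1 1 0 1 0
1 1 0 0 0
0 1 1 1 1

After press 6 at (3,3):
1 1 0 0 0
0 1 0 1 1
1 1 0 0 0
1 1 1 1 1
0 1 1 0 1

Lights still on: 15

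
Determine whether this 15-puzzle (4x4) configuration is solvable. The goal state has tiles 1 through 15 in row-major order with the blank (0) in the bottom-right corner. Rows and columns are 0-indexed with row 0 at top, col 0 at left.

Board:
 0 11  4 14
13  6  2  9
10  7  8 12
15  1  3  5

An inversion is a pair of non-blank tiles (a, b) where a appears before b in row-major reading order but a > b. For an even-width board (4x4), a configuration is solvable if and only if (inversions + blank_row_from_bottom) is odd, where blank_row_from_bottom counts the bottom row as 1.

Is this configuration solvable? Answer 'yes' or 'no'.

Inversions: 61
Blank is in row 0 (0-indexed from top), which is row 4 counting from the bottom (bottom = 1).
61 + 4 = 65, which is odd, so the puzzle is solvable.

Answer: yes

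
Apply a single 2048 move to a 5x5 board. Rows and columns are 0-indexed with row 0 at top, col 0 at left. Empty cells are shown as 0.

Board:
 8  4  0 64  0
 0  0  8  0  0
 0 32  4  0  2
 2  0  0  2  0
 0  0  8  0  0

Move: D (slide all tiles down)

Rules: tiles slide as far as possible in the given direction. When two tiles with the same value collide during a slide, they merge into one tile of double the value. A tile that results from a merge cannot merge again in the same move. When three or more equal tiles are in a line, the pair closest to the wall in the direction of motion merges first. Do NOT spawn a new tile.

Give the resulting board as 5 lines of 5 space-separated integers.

Answer:  0  0  0  0  0
 0  0  0  0  0
 0  0  8  0  0
 8  4  4 64  0
 2 32  8  2  2

Derivation:
Slide down:
col 0: [8, 0, 0, 2, 0] -> [0, 0, 0, 8, 2]
col 1: [4, 0, 32, 0, 0] -> [0, 0, 0, 4, 32]
col 2: [0, 8, 4, 0, 8] -> [0, 0, 8, 4, 8]
col 3: [64, 0, 0, 2, 0] -> [0, 0, 0, 64, 2]
col 4: [0, 0, 2, 0, 0] -> [0, 0, 0, 0, 2]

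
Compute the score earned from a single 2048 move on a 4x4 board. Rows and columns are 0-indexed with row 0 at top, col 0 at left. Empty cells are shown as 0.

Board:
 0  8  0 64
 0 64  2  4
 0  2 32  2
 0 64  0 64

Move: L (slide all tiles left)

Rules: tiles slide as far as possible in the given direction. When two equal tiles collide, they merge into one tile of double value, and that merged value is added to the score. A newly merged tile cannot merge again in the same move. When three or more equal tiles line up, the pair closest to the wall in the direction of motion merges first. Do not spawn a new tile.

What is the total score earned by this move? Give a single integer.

Answer: 128

Derivation:
Slide left:
row 0: [0, 8, 0, 64] -> [8, 64, 0, 0]  score +0 (running 0)
row 1: [0, 64, 2, 4] -> [64, 2, 4, 0]  score +0 (running 0)
row 2: [0, 2, 32, 2] -> [2, 32, 2, 0]  score +0 (running 0)
row 3: [0, 64, 0, 64] -> [128, 0, 0, 0]  score +128 (running 128)
Board after move:
  8  64   0   0
 64   2   4   0
  2  32   2   0
128   0   0   0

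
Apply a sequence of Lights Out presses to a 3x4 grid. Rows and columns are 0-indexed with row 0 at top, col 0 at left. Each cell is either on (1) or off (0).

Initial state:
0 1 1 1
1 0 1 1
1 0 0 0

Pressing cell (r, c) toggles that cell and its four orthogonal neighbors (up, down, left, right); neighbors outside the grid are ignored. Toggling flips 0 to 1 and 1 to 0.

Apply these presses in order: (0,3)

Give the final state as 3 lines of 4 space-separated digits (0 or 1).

Answer: 0 1 0 0
1 0 1 0
1 0 0 0

Derivation:
After press 1 at (0,3):
0 1 0 0
1 0 1 0
1 0 0 0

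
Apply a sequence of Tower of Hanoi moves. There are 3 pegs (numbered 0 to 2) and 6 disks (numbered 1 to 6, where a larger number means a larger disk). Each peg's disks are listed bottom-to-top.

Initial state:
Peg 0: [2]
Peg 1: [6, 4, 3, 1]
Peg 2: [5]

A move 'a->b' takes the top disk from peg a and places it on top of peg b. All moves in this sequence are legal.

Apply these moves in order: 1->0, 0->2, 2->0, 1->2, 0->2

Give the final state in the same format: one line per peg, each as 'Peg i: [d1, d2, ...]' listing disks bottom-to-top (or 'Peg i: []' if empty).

Answer: Peg 0: [2]
Peg 1: [6, 4]
Peg 2: [5, 3, 1]

Derivation:
After move 1 (1->0):
Peg 0: [2, 1]
Peg 1: [6, 4, 3]
Peg 2: [5]

After move 2 (0->2):
Peg 0: [2]
Peg 1: [6, 4, 3]
Peg 2: [5, 1]

After move 3 (2->0):
Peg 0: [2, 1]
Peg 1: [6, 4, 3]
Peg 2: [5]

After move 4 (1->2):
Peg 0: [2, 1]
Peg 1: [6, 4]
Peg 2: [5, 3]

After move 5 (0->2):
Peg 0: [2]
Peg 1: [6, 4]
Peg 2: [5, 3, 1]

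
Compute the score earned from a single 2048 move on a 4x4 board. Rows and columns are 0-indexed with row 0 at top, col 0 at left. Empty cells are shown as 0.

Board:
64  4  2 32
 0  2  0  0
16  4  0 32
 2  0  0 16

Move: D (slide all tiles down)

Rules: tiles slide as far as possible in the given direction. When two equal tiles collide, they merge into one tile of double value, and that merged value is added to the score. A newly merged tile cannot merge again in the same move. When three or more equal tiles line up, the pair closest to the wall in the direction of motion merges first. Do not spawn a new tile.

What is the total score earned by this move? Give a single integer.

Answer: 64

Derivation:
Slide down:
col 0: [64, 0, 16, 2] -> [0, 64, 16, 2]  score +0 (running 0)
col 1: [4, 2, 4, 0] -> [0, 4, 2, 4]  score +0 (running 0)
col 2: [2, 0, 0, 0] -> [0, 0, 0, 2]  score +0 (running 0)
col 3: [32, 0, 32, 16] -> [0, 0, 64, 16]  score +64 (running 64)
Board after move:
 0  0  0  0
64  4  0  0
16  2  0 64
 2  4  2 16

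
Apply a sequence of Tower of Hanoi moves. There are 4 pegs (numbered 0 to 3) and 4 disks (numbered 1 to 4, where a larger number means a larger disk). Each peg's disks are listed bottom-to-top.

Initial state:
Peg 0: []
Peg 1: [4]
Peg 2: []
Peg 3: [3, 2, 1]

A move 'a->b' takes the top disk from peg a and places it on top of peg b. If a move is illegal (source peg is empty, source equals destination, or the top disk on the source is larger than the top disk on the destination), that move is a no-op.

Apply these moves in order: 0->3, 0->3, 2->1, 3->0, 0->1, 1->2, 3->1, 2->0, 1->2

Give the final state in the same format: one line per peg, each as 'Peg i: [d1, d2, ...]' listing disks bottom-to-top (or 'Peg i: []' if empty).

Answer: Peg 0: [1]
Peg 1: [4]
Peg 2: [2]
Peg 3: [3]

Derivation:
After move 1 (0->3):
Peg 0: []
Peg 1: [4]
Peg 2: []
Peg 3: [3, 2, 1]

After move 2 (0->3):
Peg 0: []
Peg 1: [4]
Peg 2: []
Peg 3: [3, 2, 1]

After move 3 (2->1):
Peg 0: []
Peg 1: [4]
Peg 2: []
Peg 3: [3, 2, 1]

After move 4 (3->0):
Peg 0: [1]
Peg 1: [4]
Peg 2: []
Peg 3: [3, 2]

After move 5 (0->1):
Peg 0: []
Peg 1: [4, 1]
Peg 2: []
Peg 3: [3, 2]

After move 6 (1->2):
Peg 0: []
Peg 1: [4]
Peg 2: [1]
Peg 3: [3, 2]

After move 7 (3->1):
Peg 0: []
Peg 1: [4, 2]
Peg 2: [1]
Peg 3: [3]

After move 8 (2->0):
Peg 0: [1]
Peg 1: [4, 2]
Peg 2: []
Peg 3: [3]

After move 9 (1->2):
Peg 0: [1]
Peg 1: [4]
Peg 2: [2]
Peg 3: [3]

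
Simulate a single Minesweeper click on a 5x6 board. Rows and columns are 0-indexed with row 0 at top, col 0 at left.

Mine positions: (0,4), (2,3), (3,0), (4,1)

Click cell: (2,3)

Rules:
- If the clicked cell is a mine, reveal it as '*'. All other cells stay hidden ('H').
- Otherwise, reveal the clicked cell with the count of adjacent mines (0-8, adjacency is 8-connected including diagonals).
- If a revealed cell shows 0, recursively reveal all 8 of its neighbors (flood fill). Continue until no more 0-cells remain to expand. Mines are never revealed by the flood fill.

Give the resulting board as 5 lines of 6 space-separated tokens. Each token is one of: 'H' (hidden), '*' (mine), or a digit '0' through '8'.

H H H H H H
H H H H H H
H H H * H H
H H H H H H
H H H H H H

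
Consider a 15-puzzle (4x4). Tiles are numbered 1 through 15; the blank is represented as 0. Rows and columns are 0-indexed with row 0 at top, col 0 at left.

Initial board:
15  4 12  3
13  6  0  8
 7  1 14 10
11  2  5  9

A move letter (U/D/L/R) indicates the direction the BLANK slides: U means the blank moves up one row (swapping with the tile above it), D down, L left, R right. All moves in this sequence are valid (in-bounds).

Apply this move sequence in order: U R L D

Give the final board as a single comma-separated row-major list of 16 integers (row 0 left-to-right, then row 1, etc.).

After move 1 (U):
15  4  0  3
13  6 12  8
 7  1 14 10
11  2  5  9

After move 2 (R):
15  4  3  0
13  6 12  8
 7  1 14 10
11  2  5  9

After move 3 (L):
15  4  0  3
13  6 12  8
 7  1 14 10
11  2  5  9

After move 4 (D):
15  4 12  3
13  6  0  8
 7  1 14 10
11  2  5  9

Answer: 15, 4, 12, 3, 13, 6, 0, 8, 7, 1, 14, 10, 11, 2, 5, 9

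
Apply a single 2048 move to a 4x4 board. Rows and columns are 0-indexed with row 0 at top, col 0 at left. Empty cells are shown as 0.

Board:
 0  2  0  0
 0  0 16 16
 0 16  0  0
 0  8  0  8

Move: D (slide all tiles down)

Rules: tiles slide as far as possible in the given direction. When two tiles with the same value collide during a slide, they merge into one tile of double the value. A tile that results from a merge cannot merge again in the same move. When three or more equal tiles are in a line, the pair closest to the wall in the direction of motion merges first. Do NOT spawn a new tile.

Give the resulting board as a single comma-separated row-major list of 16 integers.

Answer: 0, 0, 0, 0, 0, 2, 0, 0, 0, 16, 0, 16, 0, 8, 16, 8

Derivation:
Slide down:
col 0: [0, 0, 0, 0] -> [0, 0, 0, 0]
col 1: [2, 0, 16, 8] -> [0, 2, 16, 8]
col 2: [0, 16, 0, 0] -> [0, 0, 0, 16]
col 3: [0, 16, 0, 8] -> [0, 0, 16, 8]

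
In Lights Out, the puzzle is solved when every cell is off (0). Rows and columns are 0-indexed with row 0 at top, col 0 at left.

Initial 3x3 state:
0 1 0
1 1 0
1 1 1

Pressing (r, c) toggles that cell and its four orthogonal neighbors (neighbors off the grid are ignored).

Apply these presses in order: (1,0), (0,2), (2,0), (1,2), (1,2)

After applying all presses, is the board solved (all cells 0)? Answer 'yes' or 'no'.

After press 1 at (1,0):
1 1 0
0 0 0
0 1 1

After press 2 at (0,2):
1 0 1
0 0 1
0 1 1

After press 3 at (2,0):
1 0 1
1 0 1
1 0 1

After press 4 at (1,2):
1 0 0
1 1 0
1 0 0

After press 5 at (1,2):
1 0 1
1 0 1
1 0 1

Lights still on: 6

Answer: no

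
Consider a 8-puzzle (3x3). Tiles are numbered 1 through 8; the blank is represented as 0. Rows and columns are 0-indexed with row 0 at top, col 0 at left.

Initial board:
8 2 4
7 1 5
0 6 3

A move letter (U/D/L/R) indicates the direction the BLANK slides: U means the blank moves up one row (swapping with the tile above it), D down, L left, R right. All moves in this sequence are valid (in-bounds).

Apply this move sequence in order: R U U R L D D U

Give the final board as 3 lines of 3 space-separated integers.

After move 1 (R):
8 2 4
7 1 5
6 0 3

After move 2 (U):
8 2 4
7 0 5
6 1 3

After move 3 (U):
8 0 4
7 2 5
6 1 3

After move 4 (R):
8 4 0
7 2 5
6 1 3

After move 5 (L):
8 0 4
7 2 5
6 1 3

After move 6 (D):
8 2 4
7 0 5
6 1 3

After move 7 (D):
8 2 4
7 1 5
6 0 3

After move 8 (U):
8 2 4
7 0 5
6 1 3

Answer: 8 2 4
7 0 5
6 1 3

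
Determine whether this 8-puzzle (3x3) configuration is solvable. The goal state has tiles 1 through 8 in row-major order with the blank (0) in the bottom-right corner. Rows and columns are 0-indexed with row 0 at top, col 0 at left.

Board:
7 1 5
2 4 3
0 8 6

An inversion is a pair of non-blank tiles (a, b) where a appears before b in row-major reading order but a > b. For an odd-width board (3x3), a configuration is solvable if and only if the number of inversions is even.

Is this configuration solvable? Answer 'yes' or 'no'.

Answer: no

Derivation:
Inversions (pairs i<j in row-major order where tile[i] > tile[j] > 0): 11
11 is odd, so the puzzle is not solvable.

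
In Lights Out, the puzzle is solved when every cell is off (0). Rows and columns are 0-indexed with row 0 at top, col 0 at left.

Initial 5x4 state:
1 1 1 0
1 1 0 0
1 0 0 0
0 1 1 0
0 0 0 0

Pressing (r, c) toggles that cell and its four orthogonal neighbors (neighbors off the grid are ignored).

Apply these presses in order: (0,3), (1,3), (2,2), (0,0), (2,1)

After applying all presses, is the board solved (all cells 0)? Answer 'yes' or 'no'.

After press 1 at (0,3):
1 1 0 1
1 1 0 1
1 0 0 0
0 1 1 0
0 0 0 0

After press 2 at (1,3):
1 1 0 0
1 1 1 0
1 0 0 1
0 1 1 0
0 0 0 0

After press 3 at (2,2):
1 1 0 0
1 1 0 0
1 1 1 0
0 1 0 0
0 0 0 0

After press 4 at (0,0):
0 0 0 0
0 1 0 0
1 1 1 0
0 1 0 0
0 0 0 0

After press 5 at (2,1):
0 0 0 0
0 0 0 0
0 0 0 0
0 0 0 0
0 0 0 0

Lights still on: 0

Answer: yes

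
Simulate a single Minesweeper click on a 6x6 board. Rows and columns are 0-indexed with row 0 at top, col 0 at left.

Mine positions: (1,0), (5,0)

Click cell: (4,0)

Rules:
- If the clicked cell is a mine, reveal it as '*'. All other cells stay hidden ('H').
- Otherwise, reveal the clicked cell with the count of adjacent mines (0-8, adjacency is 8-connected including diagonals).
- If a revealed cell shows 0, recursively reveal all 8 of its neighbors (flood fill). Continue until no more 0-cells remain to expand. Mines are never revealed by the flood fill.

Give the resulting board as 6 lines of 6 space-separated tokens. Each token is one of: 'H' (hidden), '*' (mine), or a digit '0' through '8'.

H H H H H H
H H H H H H
H H H H H H
H H H H H H
1 H H H H H
H H H H H H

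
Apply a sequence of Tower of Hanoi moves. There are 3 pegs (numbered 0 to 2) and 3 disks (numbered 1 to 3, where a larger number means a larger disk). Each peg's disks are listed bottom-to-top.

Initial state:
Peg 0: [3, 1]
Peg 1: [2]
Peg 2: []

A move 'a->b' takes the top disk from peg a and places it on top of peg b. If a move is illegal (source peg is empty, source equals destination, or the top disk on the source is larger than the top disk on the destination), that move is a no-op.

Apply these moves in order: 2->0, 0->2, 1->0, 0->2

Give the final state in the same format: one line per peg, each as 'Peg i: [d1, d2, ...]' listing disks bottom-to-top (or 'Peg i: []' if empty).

After move 1 (2->0):
Peg 0: [3, 1]
Peg 1: [2]
Peg 2: []

After move 2 (0->2):
Peg 0: [3]
Peg 1: [2]
Peg 2: [1]

After move 3 (1->0):
Peg 0: [3, 2]
Peg 1: []
Peg 2: [1]

After move 4 (0->2):
Peg 0: [3, 2]
Peg 1: []
Peg 2: [1]

Answer: Peg 0: [3, 2]
Peg 1: []
Peg 2: [1]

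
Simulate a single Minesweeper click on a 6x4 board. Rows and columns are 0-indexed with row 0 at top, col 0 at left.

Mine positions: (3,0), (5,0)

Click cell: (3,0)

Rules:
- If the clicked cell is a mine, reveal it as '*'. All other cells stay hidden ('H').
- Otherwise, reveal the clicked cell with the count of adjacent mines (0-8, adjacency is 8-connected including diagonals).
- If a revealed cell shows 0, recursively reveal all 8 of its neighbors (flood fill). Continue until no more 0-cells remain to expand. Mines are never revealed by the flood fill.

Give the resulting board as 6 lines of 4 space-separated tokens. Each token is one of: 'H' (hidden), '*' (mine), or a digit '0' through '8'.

H H H H
H H H H
H H H H
* H H H
H H H H
H H H H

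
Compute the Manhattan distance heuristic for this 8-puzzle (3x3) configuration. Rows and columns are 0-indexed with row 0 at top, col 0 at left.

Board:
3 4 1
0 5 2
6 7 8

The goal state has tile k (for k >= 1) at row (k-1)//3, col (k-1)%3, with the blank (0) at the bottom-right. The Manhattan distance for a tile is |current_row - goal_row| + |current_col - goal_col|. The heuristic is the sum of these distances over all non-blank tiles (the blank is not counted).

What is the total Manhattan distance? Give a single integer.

Answer: 13

Derivation:
Tile 3: at (0,0), goal (0,2), distance |0-0|+|0-2| = 2
Tile 4: at (0,1), goal (1,0), distance |0-1|+|1-0| = 2
Tile 1: at (0,2), goal (0,0), distance |0-0|+|2-0| = 2
Tile 5: at (1,1), goal (1,1), distance |1-1|+|1-1| = 0
Tile 2: at (1,2), goal (0,1), distance |1-0|+|2-1| = 2
Tile 6: at (2,0), goal (1,2), distance |2-1|+|0-2| = 3
Tile 7: at (2,1), goal (2,0), distance |2-2|+|1-0| = 1
Tile 8: at (2,2), goal (2,1), distance |2-2|+|2-1| = 1
Sum: 2 + 2 + 2 + 0 + 2 + 3 + 1 + 1 = 13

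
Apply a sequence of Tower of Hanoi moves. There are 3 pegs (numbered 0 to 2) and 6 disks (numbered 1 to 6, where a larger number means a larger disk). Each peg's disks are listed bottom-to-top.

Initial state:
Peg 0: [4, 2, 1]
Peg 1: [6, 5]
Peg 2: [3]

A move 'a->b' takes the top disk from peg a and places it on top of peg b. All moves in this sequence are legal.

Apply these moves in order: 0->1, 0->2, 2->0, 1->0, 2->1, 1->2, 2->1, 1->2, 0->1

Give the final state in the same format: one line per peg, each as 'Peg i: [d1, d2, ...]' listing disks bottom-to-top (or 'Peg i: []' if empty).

Answer: Peg 0: [4, 2]
Peg 1: [6, 5, 1]
Peg 2: [3]

Derivation:
After move 1 (0->1):
Peg 0: [4, 2]
Peg 1: [6, 5, 1]
Peg 2: [3]

After move 2 (0->2):
Peg 0: [4]
Peg 1: [6, 5, 1]
Peg 2: [3, 2]

After move 3 (2->0):
Peg 0: [4, 2]
Peg 1: [6, 5, 1]
Peg 2: [3]

After move 4 (1->0):
Peg 0: [4, 2, 1]
Peg 1: [6, 5]
Peg 2: [3]

After move 5 (2->1):
Peg 0: [4, 2, 1]
Peg 1: [6, 5, 3]
Peg 2: []

After move 6 (1->2):
Peg 0: [4, 2, 1]
Peg 1: [6, 5]
Peg 2: [3]

After move 7 (2->1):
Peg 0: [4, 2, 1]
Peg 1: [6, 5, 3]
Peg 2: []

After move 8 (1->2):
Peg 0: [4, 2, 1]
Peg 1: [6, 5]
Peg 2: [3]

After move 9 (0->1):
Peg 0: [4, 2]
Peg 1: [6, 5, 1]
Peg 2: [3]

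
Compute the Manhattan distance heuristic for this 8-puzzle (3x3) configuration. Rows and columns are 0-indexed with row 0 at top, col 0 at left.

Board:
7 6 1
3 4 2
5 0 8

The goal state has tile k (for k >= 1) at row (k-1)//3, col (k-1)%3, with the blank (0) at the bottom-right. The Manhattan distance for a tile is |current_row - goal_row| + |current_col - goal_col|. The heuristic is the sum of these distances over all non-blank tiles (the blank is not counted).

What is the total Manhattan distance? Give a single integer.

Tile 7: at (0,0), goal (2,0), distance |0-2|+|0-0| = 2
Tile 6: at (0,1), goal (1,2), distance |0-1|+|1-2| = 2
Tile 1: at (0,2), goal (0,0), distance |0-0|+|2-0| = 2
Tile 3: at (1,0), goal (0,2), distance |1-0|+|0-2| = 3
Tile 4: at (1,1), goal (1,0), distance |1-1|+|1-0| = 1
Tile 2: at (1,2), goal (0,1), distance |1-0|+|2-1| = 2
Tile 5: at (2,0), goal (1,1), distance |2-1|+|0-1| = 2
Tile 8: at (2,2), goal (2,1), distance |2-2|+|2-1| = 1
Sum: 2 + 2 + 2 + 3 + 1 + 2 + 2 + 1 = 15

Answer: 15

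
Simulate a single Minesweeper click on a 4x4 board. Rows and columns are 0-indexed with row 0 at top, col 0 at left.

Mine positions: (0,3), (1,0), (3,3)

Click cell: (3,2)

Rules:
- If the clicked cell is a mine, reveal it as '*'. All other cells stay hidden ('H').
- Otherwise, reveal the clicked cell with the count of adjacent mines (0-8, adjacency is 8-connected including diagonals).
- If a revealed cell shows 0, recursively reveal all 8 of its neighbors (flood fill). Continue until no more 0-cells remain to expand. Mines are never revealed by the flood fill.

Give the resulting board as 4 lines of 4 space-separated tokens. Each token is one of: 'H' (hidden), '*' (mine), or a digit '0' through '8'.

H H H H
H H H H
H H H H
H H 1 H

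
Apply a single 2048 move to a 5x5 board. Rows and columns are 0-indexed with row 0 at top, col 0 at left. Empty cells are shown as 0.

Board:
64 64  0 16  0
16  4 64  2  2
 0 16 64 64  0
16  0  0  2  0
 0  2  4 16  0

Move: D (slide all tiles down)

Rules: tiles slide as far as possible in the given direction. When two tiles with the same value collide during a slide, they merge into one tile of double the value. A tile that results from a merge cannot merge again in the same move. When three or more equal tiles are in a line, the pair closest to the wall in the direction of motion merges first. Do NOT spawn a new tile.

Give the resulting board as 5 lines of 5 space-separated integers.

Slide down:
col 0: [64, 16, 0, 16, 0] -> [0, 0, 0, 64, 32]
col 1: [64, 4, 16, 0, 2] -> [0, 64, 4, 16, 2]
col 2: [0, 64, 64, 0, 4] -> [0, 0, 0, 128, 4]
col 3: [16, 2, 64, 2, 16] -> [16, 2, 64, 2, 16]
col 4: [0, 2, 0, 0, 0] -> [0, 0, 0, 0, 2]

Answer:   0   0   0  16   0
  0  64   0   2   0
  0   4   0  64   0
 64  16 128   2   0
 32   2   4  16   2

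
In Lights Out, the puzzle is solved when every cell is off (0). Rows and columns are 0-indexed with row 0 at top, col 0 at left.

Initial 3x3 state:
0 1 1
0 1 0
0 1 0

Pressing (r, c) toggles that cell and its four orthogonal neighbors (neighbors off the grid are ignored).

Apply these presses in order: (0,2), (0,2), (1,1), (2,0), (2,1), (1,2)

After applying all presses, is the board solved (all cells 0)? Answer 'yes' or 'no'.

After press 1 at (0,2):
0 0 0
0 1 1
0 1 0

After press 2 at (0,2):
0 1 1
0 1 0
0 1 0

After press 3 at (1,1):
0 0 1
1 0 1
0 0 0

After press 4 at (2,0):
0 0 1
0 0 1
1 1 0

After press 5 at (2,1):
0 0 1
0 1 1
0 0 1

After press 6 at (1,2):
0 0 0
0 0 0
0 0 0

Lights still on: 0

Answer: yes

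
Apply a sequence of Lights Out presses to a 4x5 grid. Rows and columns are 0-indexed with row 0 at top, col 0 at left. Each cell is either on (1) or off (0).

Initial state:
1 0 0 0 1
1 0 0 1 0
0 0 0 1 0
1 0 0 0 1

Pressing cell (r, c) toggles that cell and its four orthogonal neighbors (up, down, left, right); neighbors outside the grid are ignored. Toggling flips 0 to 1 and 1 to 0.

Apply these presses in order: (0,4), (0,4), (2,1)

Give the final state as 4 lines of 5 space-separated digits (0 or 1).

After press 1 at (0,4):
1 0 0 1 0
1 0 0 1 1
0 0 0 1 0
1 0 0 0 1

After press 2 at (0,4):
1 0 0 0 1
1 0 0 1 0
0 0 0 1 0
1 0 0 0 1

After press 3 at (2,1):
1 0 0 0 1
1 1 0 1 0
1 1 1 1 0
1 1 0 0 1

Answer: 1 0 0 0 1
1 1 0 1 0
1 1 1 1 0
1 1 0 0 1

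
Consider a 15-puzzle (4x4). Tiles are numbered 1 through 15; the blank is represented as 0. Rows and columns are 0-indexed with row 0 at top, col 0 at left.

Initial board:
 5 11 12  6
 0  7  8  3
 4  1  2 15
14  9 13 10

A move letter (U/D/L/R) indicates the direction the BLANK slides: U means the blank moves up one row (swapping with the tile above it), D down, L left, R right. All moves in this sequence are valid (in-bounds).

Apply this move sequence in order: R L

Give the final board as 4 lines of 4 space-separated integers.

After move 1 (R):
 5 11 12  6
 7  0  8  3
 4  1  2 15
14  9 13 10

After move 2 (L):
 5 11 12  6
 0  7  8  3
 4  1  2 15
14  9 13 10

Answer:  5 11 12  6
 0  7  8  3
 4  1  2 15
14  9 13 10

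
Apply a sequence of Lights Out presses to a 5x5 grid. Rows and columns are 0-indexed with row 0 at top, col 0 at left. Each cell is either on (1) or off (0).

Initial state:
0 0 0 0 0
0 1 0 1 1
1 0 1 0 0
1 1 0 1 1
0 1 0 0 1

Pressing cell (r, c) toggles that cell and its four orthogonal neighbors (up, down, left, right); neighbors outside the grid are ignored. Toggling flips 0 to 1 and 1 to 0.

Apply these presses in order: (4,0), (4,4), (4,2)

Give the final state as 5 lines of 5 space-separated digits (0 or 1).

After press 1 at (4,0):
0 0 0 0 0
0 1 0 1 1
1 0 1 0 0
0 1 0 1 1
1 0 0 0 1

After press 2 at (4,4):
0 0 0 0 0
0 1 0 1 1
1 0 1 0 0
0 1 0 1 0
1 0 0 1 0

After press 3 at (4,2):
0 0 0 0 0
0 1 0 1 1
1 0 1 0 0
0 1 1 1 0
1 1 1 0 0

Answer: 0 0 0 0 0
0 1 0 1 1
1 0 1 0 0
0 1 1 1 0
1 1 1 0 0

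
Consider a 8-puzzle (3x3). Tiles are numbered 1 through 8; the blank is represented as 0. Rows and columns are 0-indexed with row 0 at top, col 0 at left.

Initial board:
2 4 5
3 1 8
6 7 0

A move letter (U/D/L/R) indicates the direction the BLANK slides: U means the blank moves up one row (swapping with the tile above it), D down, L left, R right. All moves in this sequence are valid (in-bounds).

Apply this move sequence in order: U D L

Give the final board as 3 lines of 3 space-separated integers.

Answer: 2 4 5
3 1 8
6 0 7

Derivation:
After move 1 (U):
2 4 5
3 1 0
6 7 8

After move 2 (D):
2 4 5
3 1 8
6 7 0

After move 3 (L):
2 4 5
3 1 8
6 0 7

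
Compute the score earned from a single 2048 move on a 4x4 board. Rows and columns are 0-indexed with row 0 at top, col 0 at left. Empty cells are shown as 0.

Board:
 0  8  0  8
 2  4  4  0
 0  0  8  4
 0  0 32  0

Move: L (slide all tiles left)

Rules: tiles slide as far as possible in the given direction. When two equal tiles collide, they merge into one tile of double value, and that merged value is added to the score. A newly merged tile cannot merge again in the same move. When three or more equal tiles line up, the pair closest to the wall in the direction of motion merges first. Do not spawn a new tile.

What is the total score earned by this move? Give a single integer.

Slide left:
row 0: [0, 8, 0, 8] -> [16, 0, 0, 0]  score +16 (running 16)
row 1: [2, 4, 4, 0] -> [2, 8, 0, 0]  score +8 (running 24)
row 2: [0, 0, 8, 4] -> [8, 4, 0, 0]  score +0 (running 24)
row 3: [0, 0, 32, 0] -> [32, 0, 0, 0]  score +0 (running 24)
Board after move:
16  0  0  0
 2  8  0  0
 8  4  0  0
32  0  0  0

Answer: 24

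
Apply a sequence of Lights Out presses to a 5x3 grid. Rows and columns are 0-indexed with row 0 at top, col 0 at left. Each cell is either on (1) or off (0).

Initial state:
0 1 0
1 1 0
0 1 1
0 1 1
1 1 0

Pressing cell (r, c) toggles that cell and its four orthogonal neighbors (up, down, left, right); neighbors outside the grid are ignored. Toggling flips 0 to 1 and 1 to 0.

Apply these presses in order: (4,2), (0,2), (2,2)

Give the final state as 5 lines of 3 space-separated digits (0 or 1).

Answer: 0 0 1
1 1 0
0 0 0
0 1 1
1 0 1

Derivation:
After press 1 at (4,2):
0 1 0
1 1 0
0 1 1
0 1 0
1 0 1

After press 2 at (0,2):
0 0 1
1 1 1
0 1 1
0 1 0
1 0 1

After press 3 at (2,2):
0 0 1
1 1 0
0 0 0
0 1 1
1 0 1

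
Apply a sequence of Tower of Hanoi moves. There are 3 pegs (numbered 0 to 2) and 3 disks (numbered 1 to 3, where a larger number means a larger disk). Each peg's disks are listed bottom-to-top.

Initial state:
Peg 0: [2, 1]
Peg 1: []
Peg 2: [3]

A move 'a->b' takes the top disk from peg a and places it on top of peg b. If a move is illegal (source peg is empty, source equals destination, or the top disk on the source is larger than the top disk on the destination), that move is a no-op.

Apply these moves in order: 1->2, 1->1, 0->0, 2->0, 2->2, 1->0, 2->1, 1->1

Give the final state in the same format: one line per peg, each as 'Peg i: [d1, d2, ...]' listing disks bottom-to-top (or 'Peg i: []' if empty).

Answer: Peg 0: [2, 1]
Peg 1: [3]
Peg 2: []

Derivation:
After move 1 (1->2):
Peg 0: [2, 1]
Peg 1: []
Peg 2: [3]

After move 2 (1->1):
Peg 0: [2, 1]
Peg 1: []
Peg 2: [3]

After move 3 (0->0):
Peg 0: [2, 1]
Peg 1: []
Peg 2: [3]

After move 4 (2->0):
Peg 0: [2, 1]
Peg 1: []
Peg 2: [3]

After move 5 (2->2):
Peg 0: [2, 1]
Peg 1: []
Peg 2: [3]

After move 6 (1->0):
Peg 0: [2, 1]
Peg 1: []
Peg 2: [3]

After move 7 (2->1):
Peg 0: [2, 1]
Peg 1: [3]
Peg 2: []

After move 8 (1->1):
Peg 0: [2, 1]
Peg 1: [3]
Peg 2: []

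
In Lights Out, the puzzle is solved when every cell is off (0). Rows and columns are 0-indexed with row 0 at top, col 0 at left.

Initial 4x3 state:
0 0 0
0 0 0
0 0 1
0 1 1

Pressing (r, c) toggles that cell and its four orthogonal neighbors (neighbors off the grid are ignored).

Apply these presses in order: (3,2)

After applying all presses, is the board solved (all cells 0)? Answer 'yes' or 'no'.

After press 1 at (3,2):
0 0 0
0 0 0
0 0 0
0 0 0

Lights still on: 0

Answer: yes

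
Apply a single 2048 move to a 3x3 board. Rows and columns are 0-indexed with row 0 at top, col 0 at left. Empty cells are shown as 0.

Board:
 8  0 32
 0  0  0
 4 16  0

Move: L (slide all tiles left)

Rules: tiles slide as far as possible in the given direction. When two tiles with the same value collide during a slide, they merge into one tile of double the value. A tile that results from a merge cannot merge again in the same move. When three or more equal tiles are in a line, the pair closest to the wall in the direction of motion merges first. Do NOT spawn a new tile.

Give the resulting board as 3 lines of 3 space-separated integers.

Slide left:
row 0: [8, 0, 32] -> [8, 32, 0]
row 1: [0, 0, 0] -> [0, 0, 0]
row 2: [4, 16, 0] -> [4, 16, 0]

Answer:  8 32  0
 0  0  0
 4 16  0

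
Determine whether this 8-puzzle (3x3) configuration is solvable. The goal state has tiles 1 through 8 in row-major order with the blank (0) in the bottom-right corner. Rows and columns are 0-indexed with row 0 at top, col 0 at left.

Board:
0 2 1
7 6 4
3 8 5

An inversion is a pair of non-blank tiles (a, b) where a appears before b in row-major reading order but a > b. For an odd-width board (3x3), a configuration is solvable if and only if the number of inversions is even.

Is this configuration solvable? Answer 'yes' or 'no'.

Inversions (pairs i<j in row-major order where tile[i] > tile[j] > 0): 10
10 is even, so the puzzle is solvable.

Answer: yes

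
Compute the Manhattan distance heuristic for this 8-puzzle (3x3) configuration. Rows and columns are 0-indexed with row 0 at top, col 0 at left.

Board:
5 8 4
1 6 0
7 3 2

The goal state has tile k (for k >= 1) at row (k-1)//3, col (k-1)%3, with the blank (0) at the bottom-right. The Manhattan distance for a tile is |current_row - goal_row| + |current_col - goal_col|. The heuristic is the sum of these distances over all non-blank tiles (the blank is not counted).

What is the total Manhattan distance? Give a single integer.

Tile 5: at (0,0), goal (1,1), distance |0-1|+|0-1| = 2
Tile 8: at (0,1), goal (2,1), distance |0-2|+|1-1| = 2
Tile 4: at (0,2), goal (1,0), distance |0-1|+|2-0| = 3
Tile 1: at (1,0), goal (0,0), distance |1-0|+|0-0| = 1
Tile 6: at (1,1), goal (1,2), distance |1-1|+|1-2| = 1
Tile 7: at (2,0), goal (2,0), distance |2-2|+|0-0| = 0
Tile 3: at (2,1), goal (0,2), distance |2-0|+|1-2| = 3
Tile 2: at (2,2), goal (0,1), distance |2-0|+|2-1| = 3
Sum: 2 + 2 + 3 + 1 + 1 + 0 + 3 + 3 = 15

Answer: 15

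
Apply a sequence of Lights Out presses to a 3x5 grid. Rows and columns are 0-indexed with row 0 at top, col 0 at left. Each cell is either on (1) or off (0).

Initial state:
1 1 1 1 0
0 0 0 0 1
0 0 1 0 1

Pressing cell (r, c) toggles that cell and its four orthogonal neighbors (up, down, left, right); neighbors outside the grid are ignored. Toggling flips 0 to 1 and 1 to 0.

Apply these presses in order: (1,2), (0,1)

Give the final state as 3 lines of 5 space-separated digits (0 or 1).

Answer: 0 0 1 1 0
0 0 1 1 1
0 0 0 0 1

Derivation:
After press 1 at (1,2):
1 1 0 1 0
0 1 1 1 1
0 0 0 0 1

After press 2 at (0,1):
0 0 1 1 0
0 0 1 1 1
0 0 0 0 1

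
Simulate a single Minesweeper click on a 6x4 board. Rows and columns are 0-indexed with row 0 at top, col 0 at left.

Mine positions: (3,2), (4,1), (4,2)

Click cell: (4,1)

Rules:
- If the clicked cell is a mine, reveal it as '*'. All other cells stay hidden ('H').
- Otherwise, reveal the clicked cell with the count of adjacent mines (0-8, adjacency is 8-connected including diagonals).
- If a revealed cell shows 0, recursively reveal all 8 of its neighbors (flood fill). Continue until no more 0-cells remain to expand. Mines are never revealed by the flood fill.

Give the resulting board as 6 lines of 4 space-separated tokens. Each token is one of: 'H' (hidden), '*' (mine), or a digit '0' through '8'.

H H H H
H H H H
H H H H
H H H H
H * H H
H H H H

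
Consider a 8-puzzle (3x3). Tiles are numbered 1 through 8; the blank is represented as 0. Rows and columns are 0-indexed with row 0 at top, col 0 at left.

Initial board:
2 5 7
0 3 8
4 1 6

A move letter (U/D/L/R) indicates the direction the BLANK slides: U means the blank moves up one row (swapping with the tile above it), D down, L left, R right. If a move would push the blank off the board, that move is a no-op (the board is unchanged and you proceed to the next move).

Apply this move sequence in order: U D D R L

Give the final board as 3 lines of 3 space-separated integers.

After move 1 (U):
0 5 7
2 3 8
4 1 6

After move 2 (D):
2 5 7
0 3 8
4 1 6

After move 3 (D):
2 5 7
4 3 8
0 1 6

After move 4 (R):
2 5 7
4 3 8
1 0 6

After move 5 (L):
2 5 7
4 3 8
0 1 6

Answer: 2 5 7
4 3 8
0 1 6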